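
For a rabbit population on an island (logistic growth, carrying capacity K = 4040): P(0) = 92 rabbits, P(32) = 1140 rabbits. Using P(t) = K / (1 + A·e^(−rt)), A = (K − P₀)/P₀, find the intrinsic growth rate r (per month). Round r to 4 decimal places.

A = (4040 − 92)/92 = 42.91304
1140 = 4040/(1 + 42.91304·e^(−r·32)) → e^(−32r) = (3.54386 − 1)/42.91304 = 0.059279
r = −ln(0.059279)/32 = 2.82549/32

r ≈ 0.0883 per month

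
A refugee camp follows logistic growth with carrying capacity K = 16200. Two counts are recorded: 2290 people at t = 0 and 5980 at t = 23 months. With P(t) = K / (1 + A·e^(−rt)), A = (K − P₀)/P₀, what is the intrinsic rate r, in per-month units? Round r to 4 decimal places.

r ≈ 0.0551 per month

A = (16200 − 2290)/2290 = 6.07424
5980 = 16200/(1 + 6.07424·e^(−r·23)) → e^(−23r) = (2.70903 − 1)/6.07424 = 0.281357
r = −ln(0.281357)/23 = 1.26813/23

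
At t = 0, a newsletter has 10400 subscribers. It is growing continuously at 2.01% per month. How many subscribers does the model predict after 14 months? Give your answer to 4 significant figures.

P(14) = 10400 · e^(0.0201·14) = 10400 · e^(0.2814)
= 10400 · 1.32498 ≈ 13779.83

≈ 13,780 subscribers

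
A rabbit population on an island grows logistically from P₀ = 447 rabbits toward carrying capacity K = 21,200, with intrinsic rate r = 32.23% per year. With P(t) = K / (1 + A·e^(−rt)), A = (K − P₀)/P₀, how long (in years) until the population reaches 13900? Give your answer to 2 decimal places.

A = (21200 − 447)/447 = 46.42729
13900 = 21200/(1 + 46.42729·e^(−0.3223t)) → 1 + 46.42729·e^(−0.3223t) = 1.52518
e^(−0.3223t) = 0.011312 → t = ln(88.40265)/0.3223 = 4.4819/0.3223

t ≈ 13.91 years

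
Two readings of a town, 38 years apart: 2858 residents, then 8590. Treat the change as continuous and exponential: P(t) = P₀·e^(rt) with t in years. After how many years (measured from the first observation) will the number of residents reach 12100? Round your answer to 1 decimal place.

r = ln(8590/2858) / 38 ≈ 0.02896 per year
t = ln(12100/2858) / r = 1.44308 / 0.02896 ≈ 49.83

t ≈ 49.8 years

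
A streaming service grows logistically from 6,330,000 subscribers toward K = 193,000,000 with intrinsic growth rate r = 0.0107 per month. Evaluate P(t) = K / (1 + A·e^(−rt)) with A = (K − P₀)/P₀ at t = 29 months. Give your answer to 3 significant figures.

≈ 8,530,000 subscribers

A = (193000000 − 6330000)/6330000 = 29.48973
P(29) = 193000000 / (1 + 29.48973·e^(−0.0107·29)) = 193000000 / (1 + 29.48973·0.733227)
= 193000000 / 22.62267 ≈ 8531266.83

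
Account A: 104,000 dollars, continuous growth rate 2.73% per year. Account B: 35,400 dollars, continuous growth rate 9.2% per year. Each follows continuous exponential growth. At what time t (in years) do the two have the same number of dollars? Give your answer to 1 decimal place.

104000·e^(0.0273t) = 35400·e^(0.092t)
104000/35400 = e^((0.092 − 0.0273)t) → ln(2.93785) = 0.0647·t
t = 1.07768 / 0.0647

t ≈ 16.7 years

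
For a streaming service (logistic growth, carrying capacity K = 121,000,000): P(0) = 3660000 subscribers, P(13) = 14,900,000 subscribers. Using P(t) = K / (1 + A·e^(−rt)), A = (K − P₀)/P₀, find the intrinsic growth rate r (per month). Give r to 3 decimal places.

A = (121000000 − 3660000)/3660000 = 32.06011
14900000 = 121000000/(1 + 32.06011·e^(−r·13)) → e^(−13r) = (8.12081 − 1)/32.06011 = 0.222108
r = −ln(0.222108)/13 = 1.50459/13

r ≈ 0.116 per month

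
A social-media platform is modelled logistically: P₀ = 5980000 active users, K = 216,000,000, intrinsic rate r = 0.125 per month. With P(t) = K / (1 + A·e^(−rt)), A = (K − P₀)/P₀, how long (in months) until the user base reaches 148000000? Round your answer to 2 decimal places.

t ≈ 34.69 months

A = (216000000 − 5980000)/5980000 = 35.1204
148000000 = 216000000/(1 + 35.1204·e^(−0.125t)) → 1 + 35.1204·e^(−0.125t) = 1.45946
e^(−0.125t) = 0.013082 → t = ln(76.43852)/0.125 = 4.33649/0.125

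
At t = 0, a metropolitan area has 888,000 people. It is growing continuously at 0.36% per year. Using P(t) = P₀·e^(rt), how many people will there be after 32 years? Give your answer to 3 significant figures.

P(32) = 888000 · e^(0.0036·32) = 888000 · e^(0.1152)
= 888000 · 1.1221 ≈ 996422.88

≈ 996,000 people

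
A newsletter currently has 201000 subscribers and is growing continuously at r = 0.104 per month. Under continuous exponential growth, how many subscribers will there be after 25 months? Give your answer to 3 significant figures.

≈ 2,710,000 subscribers

P(25) = 201000 · e^(0.104·25) = 201000 · e^(2.6)
= 201000 · 13.46374 ≈ 2706211.35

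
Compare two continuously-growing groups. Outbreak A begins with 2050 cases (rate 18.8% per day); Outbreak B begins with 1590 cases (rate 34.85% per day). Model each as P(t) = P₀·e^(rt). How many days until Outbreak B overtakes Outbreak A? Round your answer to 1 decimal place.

2050·e^(0.188t) = 1590·e^(0.3485t)
2050/1590 = e^((0.3485 − 0.188)t) → ln(1.28931) = 0.1605·t
t = 0.25411 / 0.1605

t ≈ 1.6 days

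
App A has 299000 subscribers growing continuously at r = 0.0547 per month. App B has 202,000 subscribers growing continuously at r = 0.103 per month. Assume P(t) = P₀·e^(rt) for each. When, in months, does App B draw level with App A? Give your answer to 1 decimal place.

299000·e^(0.0547t) = 202000·e^(0.103t)
299000/202000 = e^((0.103 − 0.0547)t) → ln(1.4802) = 0.0483·t
t = 0.39218 / 0.0483

t ≈ 8.1 months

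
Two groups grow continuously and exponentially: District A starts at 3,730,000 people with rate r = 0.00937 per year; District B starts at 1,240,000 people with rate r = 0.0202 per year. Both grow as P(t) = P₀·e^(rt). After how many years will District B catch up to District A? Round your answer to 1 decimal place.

t ≈ 101.7 years

3730000·e^(0.00937t) = 1240000·e^(0.0202t)
3730000/1240000 = e^((0.0202 − 0.00937)t) → ln(3.00806) = 0.01083·t
t = 1.1013 / 0.01083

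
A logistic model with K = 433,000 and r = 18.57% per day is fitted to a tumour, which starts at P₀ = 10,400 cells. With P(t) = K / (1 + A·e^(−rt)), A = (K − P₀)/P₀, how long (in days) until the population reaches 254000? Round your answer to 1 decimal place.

t ≈ 21.8 days

A = (433000 − 10400)/10400 = 40.63462
254000 = 433000/(1 + 40.63462·e^(−0.1857t)) → 1 + 40.63462·e^(−0.1857t) = 1.70472
e^(−0.1857t) = 0.017343 → t = ln(57.66029)/0.1857 = 4.05457/0.1857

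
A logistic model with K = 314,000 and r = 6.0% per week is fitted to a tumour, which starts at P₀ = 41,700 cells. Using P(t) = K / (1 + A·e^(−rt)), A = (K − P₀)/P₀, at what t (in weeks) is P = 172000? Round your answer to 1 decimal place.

t ≈ 34.5 weeks

A = (314000 − 41700)/41700 = 6.52998
172000 = 314000/(1 + 6.52998·e^(−0.06t)) → 1 + 6.52998·e^(−0.06t) = 1.82558
e^(−0.06t) = 0.126429 → t = ln(7.90955)/0.06 = 2.06807/0.06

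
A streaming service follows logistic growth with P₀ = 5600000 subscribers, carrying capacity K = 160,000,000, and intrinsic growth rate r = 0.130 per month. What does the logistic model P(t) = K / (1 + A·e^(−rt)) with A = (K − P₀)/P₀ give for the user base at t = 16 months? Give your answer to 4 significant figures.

A = (160000000 − 5600000)/5600000 = 27.57143
P(16) = 160000000 / (1 + 27.57143·e^(−0.13·16)) = 160000000 / (1 + 27.57143·0.12493)
= 160000000 / 4.4445 ≈ 35999514.19

≈ 36,000,000 subscribers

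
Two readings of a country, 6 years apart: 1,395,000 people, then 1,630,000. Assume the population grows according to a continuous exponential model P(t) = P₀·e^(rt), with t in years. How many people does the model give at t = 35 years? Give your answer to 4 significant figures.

r = ln(1630000/1395000) / 6 ≈ 0.025948 per year
P(35) = 1395000 · e^(0.025948·35) = 1395000 · 2.47977 ≈ 3459279.78

≈ 3,459,000 people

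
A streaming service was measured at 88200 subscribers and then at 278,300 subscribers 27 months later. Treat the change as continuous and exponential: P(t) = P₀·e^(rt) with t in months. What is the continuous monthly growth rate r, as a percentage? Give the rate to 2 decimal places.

278300 = 88200 · e^(r·27)
e^(27r) = 278300/88200 = 3.15533
r = ln(3.15533) / 27 = 1.14909 / 27

r ≈ 4.26% per month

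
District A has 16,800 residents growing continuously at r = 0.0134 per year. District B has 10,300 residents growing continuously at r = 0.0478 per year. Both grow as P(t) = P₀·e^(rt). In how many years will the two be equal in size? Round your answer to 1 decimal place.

t ≈ 14.2 years

16800·e^(0.0134t) = 10300·e^(0.0478t)
16800/10300 = e^((0.0478 − 0.0134)t) → ln(1.63107) = 0.0344·t
t = 0.48923 / 0.0344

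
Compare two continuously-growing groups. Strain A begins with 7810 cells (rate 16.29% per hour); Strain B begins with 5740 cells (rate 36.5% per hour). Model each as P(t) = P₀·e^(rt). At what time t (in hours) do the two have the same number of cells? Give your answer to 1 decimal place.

7810·e^(0.1629t) = 5740·e^(0.365t)
7810/5740 = e^((0.365 − 0.1629)t) → ln(1.36063) = 0.2021·t
t = 0.30795 / 0.2021

t ≈ 1.5 hours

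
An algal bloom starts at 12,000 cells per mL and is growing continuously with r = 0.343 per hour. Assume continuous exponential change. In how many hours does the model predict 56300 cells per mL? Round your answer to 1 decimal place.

56300 = 12000 · e^(0.343·t)
t = ln(56300/12000) / 0.343 = ln(4.69167) / 0.343 = 1.54579 / 0.343

t ≈ 4.5 hours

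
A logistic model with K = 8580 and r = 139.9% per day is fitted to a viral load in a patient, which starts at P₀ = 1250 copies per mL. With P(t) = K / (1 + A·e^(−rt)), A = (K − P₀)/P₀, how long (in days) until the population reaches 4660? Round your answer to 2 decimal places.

A = (8580 − 1250)/1250 = 5.864
4660 = 8580/(1 + 5.864·e^(−1.399t)) → 1 + 5.864·e^(−1.399t) = 1.8412
e^(−1.399t) = 0.143452 → t = ln(6.97098)/1.399 = 1.94176/1.399

t ≈ 1.39 days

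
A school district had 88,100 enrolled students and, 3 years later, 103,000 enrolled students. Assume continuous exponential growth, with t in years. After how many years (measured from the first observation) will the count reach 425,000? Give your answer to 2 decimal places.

t ≈ 30.21 years

r = ln(103000/88100) / 3 ≈ 0.052085 per year
t = ln(425000/88100) / r = 1.57362 / 0.052085 ≈ 30.212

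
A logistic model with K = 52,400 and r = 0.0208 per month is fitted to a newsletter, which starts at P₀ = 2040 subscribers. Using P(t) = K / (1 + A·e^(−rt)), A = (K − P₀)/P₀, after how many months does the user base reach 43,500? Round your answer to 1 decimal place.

A = (52400 − 2040)/2040 = 24.68627
43500 = 52400/(1 + 24.68627·e^(−0.0208t)) → 1 + 24.68627·e^(−0.0208t) = 1.2046
e^(−0.0208t) = 0.008288 → t = ln(120.65763)/0.0208 = 4.79296/0.0208

t ≈ 230.4 months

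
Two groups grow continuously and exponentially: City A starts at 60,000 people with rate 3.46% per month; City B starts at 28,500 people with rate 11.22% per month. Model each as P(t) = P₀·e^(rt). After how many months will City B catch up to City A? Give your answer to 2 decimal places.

t ≈ 9.59 months

60000·e^(0.0346t) = 28500·e^(0.1122t)
60000/28500 = e^((0.1122 − 0.0346)t) → ln(2.10526) = 0.0776·t
t = 0.74444 / 0.0776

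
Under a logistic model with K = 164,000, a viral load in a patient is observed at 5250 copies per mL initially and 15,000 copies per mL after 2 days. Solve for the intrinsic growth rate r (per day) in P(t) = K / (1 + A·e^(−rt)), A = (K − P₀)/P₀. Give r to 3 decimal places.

r ≈ 0.557 per day

A = (164000 − 5250)/5250 = 30.2381
15000 = 164000/(1 + 30.2381·e^(−r·2)) → e^(−2r) = (10.93333 − 1)/30.2381 = 0.328504
r = −ln(0.328504)/2 = 1.11321/2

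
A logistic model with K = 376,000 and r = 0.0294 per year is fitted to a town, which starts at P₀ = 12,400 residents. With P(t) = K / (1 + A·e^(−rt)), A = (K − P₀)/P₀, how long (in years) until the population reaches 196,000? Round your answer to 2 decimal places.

t ≈ 117.81 years

A = (376000 − 12400)/12400 = 29.32258
196000 = 376000/(1 + 29.32258·e^(−0.0294t)) → 1 + 29.32258·e^(−0.0294t) = 1.91837
e^(−0.0294t) = 0.031319 → t = ln(31.92903)/0.0294 = 3.46352/0.0294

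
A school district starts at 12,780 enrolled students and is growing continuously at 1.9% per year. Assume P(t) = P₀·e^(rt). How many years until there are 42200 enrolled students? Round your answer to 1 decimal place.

42200 = 12780 · e^(0.019·t)
t = ln(42200/12780) / 0.019 = ln(3.30203) / 0.019 = 1.19454 / 0.019

t ≈ 62.9 years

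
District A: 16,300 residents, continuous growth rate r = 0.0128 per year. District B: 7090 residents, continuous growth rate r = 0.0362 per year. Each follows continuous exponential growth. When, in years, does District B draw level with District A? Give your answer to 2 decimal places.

16300·e^(0.0128t) = 7090·e^(0.0362t)
16300/7090 = e^((0.0362 − 0.0128)t) → ln(2.29901) = 0.0234·t
t = 0.83248 / 0.0234

t ≈ 35.58 years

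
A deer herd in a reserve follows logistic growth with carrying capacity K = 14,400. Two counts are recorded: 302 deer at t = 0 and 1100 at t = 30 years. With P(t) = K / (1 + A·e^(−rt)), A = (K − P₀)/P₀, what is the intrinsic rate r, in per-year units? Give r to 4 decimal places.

r ≈ 0.0450 per year

A = (14400 − 302)/302 = 46.68212
1100 = 14400/(1 + 46.68212·e^(−r·30)) → e^(−30r) = (13.09091 − 1)/46.68212 = 0.259005
r = −ln(0.259005)/30 = 1.35091/30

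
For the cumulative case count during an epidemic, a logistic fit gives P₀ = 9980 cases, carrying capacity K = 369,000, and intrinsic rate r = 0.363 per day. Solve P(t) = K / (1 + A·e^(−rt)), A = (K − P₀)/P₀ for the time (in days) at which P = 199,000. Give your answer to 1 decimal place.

t ≈ 10.3 days

A = (369000 − 9980)/9980 = 35.97395
199000 = 369000/(1 + 35.97395·e^(−0.363t)) → 1 + 35.97395·e^(−0.363t) = 1.85427
e^(−0.363t) = 0.023747 → t = ln(42.11068)/0.363 = 3.7403/0.363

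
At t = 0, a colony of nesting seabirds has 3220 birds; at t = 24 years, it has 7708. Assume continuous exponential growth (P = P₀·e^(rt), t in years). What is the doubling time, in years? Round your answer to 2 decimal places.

r = ln(7708/3220) / 24 = ln(2.39379) / 24 ≈ 0.03637 per year
doubling time = ln 2 / |r| = 0.69315 / 0.03637

doubling time ≈ 19.06 years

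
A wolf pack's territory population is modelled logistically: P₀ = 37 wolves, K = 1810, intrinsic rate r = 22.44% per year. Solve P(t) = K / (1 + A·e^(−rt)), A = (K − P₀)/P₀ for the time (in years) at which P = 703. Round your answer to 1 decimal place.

t ≈ 15.2 years

A = (1810 − 37)/37 = 47.91892
703 = 1810/(1 + 47.91892·e^(−0.2244t)) → 1 + 47.91892·e^(−0.2244t) = 2.57468
e^(−0.2244t) = 0.032861 → t = ln(30.43089)/0.2244 = 3.41546/0.2244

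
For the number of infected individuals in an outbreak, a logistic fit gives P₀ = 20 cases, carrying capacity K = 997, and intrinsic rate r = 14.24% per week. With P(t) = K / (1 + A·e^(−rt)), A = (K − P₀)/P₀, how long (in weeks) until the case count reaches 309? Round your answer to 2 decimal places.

t ≈ 21.69 weeks

A = (997 − 20)/20 = 48.85
309 = 997/(1 + 48.85·e^(−0.1424t)) → 1 + 48.85·e^(−0.1424t) = 3.22654
e^(−0.1424t) = 0.045579 → t = ln(21.9399)/0.1424 = 3.08831/0.1424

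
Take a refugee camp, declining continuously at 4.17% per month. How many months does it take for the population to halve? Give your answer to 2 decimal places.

half-life ≈ 16.62 months

half-life = ln(2) / |r| = 0.69315 / 0.0417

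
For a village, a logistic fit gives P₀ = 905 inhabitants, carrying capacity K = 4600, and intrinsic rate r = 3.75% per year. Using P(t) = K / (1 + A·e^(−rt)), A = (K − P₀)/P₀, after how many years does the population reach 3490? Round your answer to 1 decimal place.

A = (4600 − 905)/905 = 4.08287
3490 = 4600/(1 + 4.08287·e^(−0.0375t)) → 1 + 4.08287·e^(−0.0375t) = 1.31805
e^(−0.0375t) = 0.077899 → t = ln(12.83714)/0.0375 = 2.55234/0.0375

t ≈ 68.1 years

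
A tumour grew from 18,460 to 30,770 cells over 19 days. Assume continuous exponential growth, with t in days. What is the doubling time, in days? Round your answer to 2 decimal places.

r = ln(30770/18460) / 19 = ln(1.66685) / 19 ≈ 0.026891 per day
doubling time = ln 2 / |r| = 0.69315 / 0.026891

doubling time ≈ 25.78 days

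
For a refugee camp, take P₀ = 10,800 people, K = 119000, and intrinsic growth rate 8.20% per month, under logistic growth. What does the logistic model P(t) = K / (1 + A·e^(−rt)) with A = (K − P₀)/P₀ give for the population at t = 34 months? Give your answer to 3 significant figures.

A = (119000 − 10800)/10800 = 10.01852
P(34) = 119000 / (1 + 10.01852·e^(−0.082·34)) = 119000 / (1 + 10.01852·0.061544)
= 119000 / 1.61658 ≈ 73612.13

≈ 73,600 people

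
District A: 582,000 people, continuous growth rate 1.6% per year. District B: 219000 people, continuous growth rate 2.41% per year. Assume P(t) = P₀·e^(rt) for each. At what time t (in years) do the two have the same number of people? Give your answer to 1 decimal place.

582000·e^(0.016t) = 219000·e^(0.0241t)
582000/219000 = e^((0.0241 − 0.016)t) → ln(2.65753) = 0.0081·t
t = 0.9774 / 0.0081

t ≈ 120.7 years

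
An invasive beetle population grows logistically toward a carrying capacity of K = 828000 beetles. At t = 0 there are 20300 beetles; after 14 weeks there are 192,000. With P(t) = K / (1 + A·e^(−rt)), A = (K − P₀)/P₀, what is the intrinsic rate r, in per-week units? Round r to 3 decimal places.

r ≈ 0.178 per week

A = (828000 − 20300)/20300 = 39.78818
192000 = 828000/(1 + 39.78818·e^(−r·14)) → e^(−14r) = (4.3125 − 1)/39.78818 = 0.083253
r = −ln(0.083253)/14 = 2.48587/14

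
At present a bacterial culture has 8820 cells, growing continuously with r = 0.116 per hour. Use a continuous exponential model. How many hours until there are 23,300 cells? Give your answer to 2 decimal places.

23300 = 8820 · e^(0.116·t)
t = ln(23300/8820) / 0.116 = ln(2.64172) / 0.116 = 0.97143 / 0.116

t ≈ 8.37 hours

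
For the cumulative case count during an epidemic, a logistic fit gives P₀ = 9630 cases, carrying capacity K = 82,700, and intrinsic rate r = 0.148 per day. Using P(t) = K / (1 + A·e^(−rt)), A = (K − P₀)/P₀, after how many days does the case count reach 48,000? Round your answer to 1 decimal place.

t ≈ 15.9 days

A = (82700 − 9630)/9630 = 7.58775
48000 = 82700/(1 + 7.58775·e^(−0.148t)) → 1 + 7.58775·e^(−0.148t) = 1.72292
e^(−0.148t) = 0.095274 → t = ln(10.49602)/0.148 = 2.351/0.148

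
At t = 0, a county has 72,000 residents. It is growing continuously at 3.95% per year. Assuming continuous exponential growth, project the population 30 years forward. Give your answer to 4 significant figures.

P(30) = 72000 · e^(0.0395·30) = 72000 · e^(1.185)
= 72000 · 3.27069 ≈ 235489.45

≈ 235,500 residents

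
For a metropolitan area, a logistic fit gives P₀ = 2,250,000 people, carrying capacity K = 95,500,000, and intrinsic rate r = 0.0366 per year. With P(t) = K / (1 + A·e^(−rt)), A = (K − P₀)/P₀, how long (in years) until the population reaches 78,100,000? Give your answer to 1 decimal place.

t ≈ 142.8 years

A = (95500000 − 2250000)/2250000 = 41.44444
78100000 = 95500000/(1 + 41.44444·e^(−0.0366t)) → 1 + 41.44444·e^(−0.0366t) = 1.22279
e^(−0.0366t) = 0.005376 → t = ln(186.02363)/0.0366 = 5.22587/0.0366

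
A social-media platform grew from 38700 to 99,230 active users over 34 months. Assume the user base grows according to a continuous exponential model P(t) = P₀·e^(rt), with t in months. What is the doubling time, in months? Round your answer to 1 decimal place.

doubling time ≈ 25.0 months

r = ln(99230/38700) / 34 = ln(2.56408) / 34 ≈ 0.027694 per month
doubling time = ln 2 / |r| = 0.69315 / 0.027694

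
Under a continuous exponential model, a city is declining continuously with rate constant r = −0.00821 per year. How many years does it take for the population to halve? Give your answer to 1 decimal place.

half-life ≈ 84.4 years

half-life = ln(2) / |r| = 0.69315 / 0.00821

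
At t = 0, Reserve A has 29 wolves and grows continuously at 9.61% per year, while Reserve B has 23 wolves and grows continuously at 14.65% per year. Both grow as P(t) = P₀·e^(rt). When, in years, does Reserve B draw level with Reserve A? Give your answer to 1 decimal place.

29·e^(0.0961t) = 23·e^(0.1465t)
29/23 = e^((0.1465 − 0.0961)t) → ln(1.26087) = 0.0504·t
t = 0.2318 / 0.0504

t ≈ 4.6 years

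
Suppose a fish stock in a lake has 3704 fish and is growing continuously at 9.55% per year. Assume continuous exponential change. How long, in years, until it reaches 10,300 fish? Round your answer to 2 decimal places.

t ≈ 10.71 years

10300 = 3704 · e^(0.0955·t)
t = ln(10300/3704) / 0.0955 = ln(2.78078) / 0.0955 = 1.02273 / 0.0955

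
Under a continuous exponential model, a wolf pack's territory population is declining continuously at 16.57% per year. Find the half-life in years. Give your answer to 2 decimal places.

half-life ≈ 4.18 years

half-life = ln(2) / |r| = 0.69315 / 0.1657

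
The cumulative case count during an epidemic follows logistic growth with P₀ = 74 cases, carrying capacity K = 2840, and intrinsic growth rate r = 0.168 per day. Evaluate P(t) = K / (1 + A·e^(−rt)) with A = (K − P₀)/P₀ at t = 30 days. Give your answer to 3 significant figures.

≈ 2,290 cases

A = (2840 − 74)/74 = 37.37838
P(30) = 2840 / (1 + 37.37838·e^(−0.168·30)) = 2840 / (1 + 37.37838·0.006474)
= 2840 / 1.24198 ≈ 2286.67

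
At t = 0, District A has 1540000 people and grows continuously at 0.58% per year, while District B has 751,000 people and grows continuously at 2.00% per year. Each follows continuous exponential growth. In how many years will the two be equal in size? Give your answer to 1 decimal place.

1540000·e^(0.0058t) = 751000·e^(0.02t)
1540000/751000 = e^((0.02 − 0.0058)t) → ln(2.0506) = 0.0142·t
t = 0.71813 / 0.0142

t ≈ 50.6 years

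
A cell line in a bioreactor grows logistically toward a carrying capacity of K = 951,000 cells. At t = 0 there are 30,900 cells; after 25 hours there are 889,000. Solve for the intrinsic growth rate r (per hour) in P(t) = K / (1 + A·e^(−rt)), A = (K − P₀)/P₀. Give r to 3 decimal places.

A = (951000 − 30900)/30900 = 29.7767
889000 = 951000/(1 + 29.7767·e^(−r·25)) → e^(−25r) = (1.06974 − 1)/29.7767 = 0.002342
r = −ln(0.002342)/25 = 6.05669/25

r ≈ 0.242 per hour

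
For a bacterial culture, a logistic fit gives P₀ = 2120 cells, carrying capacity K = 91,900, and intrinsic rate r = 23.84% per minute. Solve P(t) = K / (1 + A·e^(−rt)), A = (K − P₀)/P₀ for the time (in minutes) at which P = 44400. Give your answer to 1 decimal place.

A = (91900 − 2120)/2120 = 42.34906
44400 = 91900/(1 + 42.34906·e^(−0.2384t)) → 1 + 42.34906·e^(−0.2384t) = 2.06982
e^(−0.2384t) = 0.025262 → t = ln(39.58522)/0.2384 = 3.67846/0.2384

t ≈ 15.4 minutes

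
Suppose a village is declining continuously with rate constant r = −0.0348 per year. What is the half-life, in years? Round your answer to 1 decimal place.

half-life = ln(2) / |r| = 0.69315 / 0.0348

half-life ≈ 19.9 years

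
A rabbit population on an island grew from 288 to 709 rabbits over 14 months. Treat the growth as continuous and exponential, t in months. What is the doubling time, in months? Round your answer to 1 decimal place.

r = ln(709/288) / 14 = ln(2.46181) / 14 ≈ 0.06435 per month
doubling time = ln 2 / |r| = 0.69315 / 0.06435

doubling time ≈ 10.8 months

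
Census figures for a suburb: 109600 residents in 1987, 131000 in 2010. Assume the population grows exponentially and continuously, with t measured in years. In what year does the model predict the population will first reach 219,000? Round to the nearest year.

year 2076

r = ln(131000/109600) / 23 = 0.17836/23 ≈ 0.007755 per year
t = ln(219000/109600) / r = 0.69223/0.007755 ≈ 89.27 years after 1987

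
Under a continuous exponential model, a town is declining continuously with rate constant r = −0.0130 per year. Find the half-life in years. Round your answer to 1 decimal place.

half-life ≈ 53.3 years

half-life = ln(2) / |r| = 0.69315 / 0.013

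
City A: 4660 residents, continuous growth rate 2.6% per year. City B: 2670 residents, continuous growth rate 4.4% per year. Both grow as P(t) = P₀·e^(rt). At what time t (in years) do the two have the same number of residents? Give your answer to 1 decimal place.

4660·e^(0.026t) = 2670·e^(0.044t)
4660/2670 = e^((0.044 − 0.026)t) → ln(1.74532) = 0.018·t
t = 0.55694 / 0.018

t ≈ 30.9 years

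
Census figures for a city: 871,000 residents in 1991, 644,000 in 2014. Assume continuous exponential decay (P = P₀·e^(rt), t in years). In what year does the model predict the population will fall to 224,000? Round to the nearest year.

r = ln(644000/871000) / 23 = -0.30194/23 ≈ -0.013128 per year
t = ln(224000/871000) / r = -1.358/-0.013128 ≈ 103.44 years after 1991

year 2094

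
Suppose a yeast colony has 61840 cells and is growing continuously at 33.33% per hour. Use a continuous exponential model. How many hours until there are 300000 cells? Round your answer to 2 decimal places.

t ≈ 4.74 hours

300000 = 61840 · e^(0.3333·t)
t = ln(300000/61840) / 0.3333 = ln(4.85123) / 0.3333 = 1.57923 / 0.3333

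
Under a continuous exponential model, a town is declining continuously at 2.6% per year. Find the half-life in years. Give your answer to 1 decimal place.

half-life ≈ 26.7 years

half-life = ln(2) / |r| = 0.69315 / 0.026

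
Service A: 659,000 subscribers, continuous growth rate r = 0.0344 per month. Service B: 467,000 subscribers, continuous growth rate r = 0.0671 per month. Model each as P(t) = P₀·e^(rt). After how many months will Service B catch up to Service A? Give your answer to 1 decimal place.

659000·e^(0.0344t) = 467000·e^(0.0671t)
659000/467000 = e^((0.0671 − 0.0344)t) → ln(1.41113) = 0.0327·t
t = 0.34439 / 0.0327

t ≈ 10.5 months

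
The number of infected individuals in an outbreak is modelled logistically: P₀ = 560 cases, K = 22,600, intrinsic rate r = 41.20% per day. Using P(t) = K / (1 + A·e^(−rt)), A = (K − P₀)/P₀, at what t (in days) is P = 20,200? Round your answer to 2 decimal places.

A = (22600 − 560)/560 = 39.35714
20200 = 22600/(1 + 39.35714·e^(−0.412t)) → 1 + 39.35714·e^(−0.412t) = 1.11881
e^(−0.412t) = 0.003019 → t = ln(331.25595)/0.412 = 5.80289/0.412

t ≈ 14.08 days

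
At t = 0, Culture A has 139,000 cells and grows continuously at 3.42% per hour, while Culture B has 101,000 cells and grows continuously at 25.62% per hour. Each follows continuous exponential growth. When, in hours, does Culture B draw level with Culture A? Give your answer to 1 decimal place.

t ≈ 1.4 hours

139000·e^(0.0342t) = 101000·e^(0.2562t)
139000/101000 = e^((0.2562 − 0.0342)t) → ln(1.37624) = 0.222·t
t = 0.31935 / 0.222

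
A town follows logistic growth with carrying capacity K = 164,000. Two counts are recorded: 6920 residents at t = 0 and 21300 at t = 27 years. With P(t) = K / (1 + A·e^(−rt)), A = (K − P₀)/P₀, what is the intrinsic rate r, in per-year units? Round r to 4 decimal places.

r ≈ 0.0452 per year

A = (164000 − 6920)/6920 = 22.69942
21300 = 164000/(1 + 22.69942·e^(−r·27)) → e^(−27r) = (7.69953 − 1)/22.69942 = 0.295141
r = −ln(0.295141)/27 = 1.2203/27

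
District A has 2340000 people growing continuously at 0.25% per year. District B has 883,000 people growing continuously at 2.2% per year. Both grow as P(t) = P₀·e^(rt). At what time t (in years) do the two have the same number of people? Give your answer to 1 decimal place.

t ≈ 50.0 years

2340000·e^(0.0025t) = 883000·e^(0.022t)
2340000/883000 = e^((0.022 − 0.0025)t) → ln(2.65006) = 0.0195·t
t = 0.97458 / 0.0195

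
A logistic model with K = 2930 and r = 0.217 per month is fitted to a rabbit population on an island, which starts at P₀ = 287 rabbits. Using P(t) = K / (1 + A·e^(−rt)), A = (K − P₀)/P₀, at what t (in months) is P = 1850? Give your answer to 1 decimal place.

A = (2930 − 287)/287 = 9.20906
1850 = 2930/(1 + 9.20906·e^(−0.217t)) → 1 + 9.20906·e^(−0.217t) = 1.58378
e^(−0.217t) = 0.063392 → t = ln(15.77478)/0.217 = 2.75841/0.217

t ≈ 12.7 months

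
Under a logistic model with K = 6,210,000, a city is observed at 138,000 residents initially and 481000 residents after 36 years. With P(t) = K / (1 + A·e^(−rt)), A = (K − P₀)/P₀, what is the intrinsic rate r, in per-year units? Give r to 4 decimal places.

r ≈ 0.0363 per year

A = (6210000 − 138000)/138000 = 44
481000 = 6210000/(1 + 44·e^(−r·36)) → e^(−36r) = (12.9106 − 1)/44 = 0.270696
r = −ln(0.270696)/36 = 1.30676/36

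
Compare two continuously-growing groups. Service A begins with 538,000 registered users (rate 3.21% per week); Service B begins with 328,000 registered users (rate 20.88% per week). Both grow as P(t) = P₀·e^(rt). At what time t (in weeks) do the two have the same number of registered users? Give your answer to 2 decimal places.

538000·e^(0.0321t) = 328000·e^(0.2088t)
538000/328000 = e^((0.2088 − 0.0321)t) → ln(1.64024) = 0.1767·t
t = 0.49484 / 0.1767

t ≈ 2.80 weeks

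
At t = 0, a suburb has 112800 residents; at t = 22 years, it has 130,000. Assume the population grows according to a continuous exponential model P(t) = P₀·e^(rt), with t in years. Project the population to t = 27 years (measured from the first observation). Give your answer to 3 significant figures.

≈ 134,000 residents

r = ln(130000/112800) / 22 ≈ 0.006451 per year
P(27) = 112800 · e^(0.006451·27) = 112800 · 1.19026 ≈ 134261.39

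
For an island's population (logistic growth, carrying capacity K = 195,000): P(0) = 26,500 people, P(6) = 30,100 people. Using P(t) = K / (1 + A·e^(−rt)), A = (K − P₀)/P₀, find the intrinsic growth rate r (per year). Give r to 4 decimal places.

r ≈ 0.0248 per year

A = (195000 − 26500)/26500 = 6.35849
30100 = 195000/(1 + 6.35849·e^(−r·6)) → e^(−6r) = (6.47841 − 1)/6.35849 = 0.861589
r = −ln(0.861589)/6 = 0.14898/6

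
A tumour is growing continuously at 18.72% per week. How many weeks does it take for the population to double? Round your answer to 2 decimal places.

doubling time ≈ 3.70 weeks

doubling time = ln(2) / |r| = 0.69315 / 0.1872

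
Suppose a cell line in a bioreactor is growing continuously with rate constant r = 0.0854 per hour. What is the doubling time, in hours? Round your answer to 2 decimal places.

doubling time = ln(2) / |r| = 0.69315 / 0.0854

doubling time ≈ 8.12 hours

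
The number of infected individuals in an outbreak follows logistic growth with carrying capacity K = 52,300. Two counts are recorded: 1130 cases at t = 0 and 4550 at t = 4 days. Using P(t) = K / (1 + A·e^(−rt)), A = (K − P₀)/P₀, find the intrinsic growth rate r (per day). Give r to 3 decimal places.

A = (52300 − 1130)/1130 = 45.28319
4550 = 52300/(1 + 45.28319·e^(−r·4)) → e^(−4r) = (11.49451 − 1)/45.28319 = 0.231753
r = −ln(0.231753)/4 = 1.46208/4

r ≈ 0.366 per day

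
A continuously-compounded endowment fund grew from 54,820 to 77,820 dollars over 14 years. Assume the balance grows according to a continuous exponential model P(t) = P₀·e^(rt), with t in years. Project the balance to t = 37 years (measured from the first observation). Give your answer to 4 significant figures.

≈ 138,400 dollars

r = ln(77820/54820) / 14 ≈ 0.025025 per year
P(37) = 54820 · e^(0.025025·37) = 54820 · 2.52416 ≈ 138374.34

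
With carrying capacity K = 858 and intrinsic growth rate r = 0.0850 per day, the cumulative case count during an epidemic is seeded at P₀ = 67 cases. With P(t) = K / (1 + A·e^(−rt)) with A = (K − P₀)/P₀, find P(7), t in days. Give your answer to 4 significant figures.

A = (858 − 67)/67 = 11.80597
P(7) = 858 / (1 + 11.80597·e^(−0.085·7)) = 858 / (1 + 11.80597·0.551563)
= 858 / 7.51173 ≈ 114.22

≈ 114.2 cases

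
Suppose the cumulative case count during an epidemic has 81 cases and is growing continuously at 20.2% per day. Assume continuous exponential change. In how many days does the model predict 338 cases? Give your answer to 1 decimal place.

338 = 81 · e^(0.202·t)
t = ln(338/81) / 0.202 = ln(4.17284) / 0.202 = 1.4286 / 0.202

t ≈ 7.1 days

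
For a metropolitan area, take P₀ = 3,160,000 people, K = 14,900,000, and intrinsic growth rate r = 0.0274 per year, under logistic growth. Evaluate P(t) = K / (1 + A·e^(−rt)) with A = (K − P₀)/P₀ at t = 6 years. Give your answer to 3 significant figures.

≈ 3,590,000 people

A = (14900000 − 3160000)/3160000 = 3.71519
P(6) = 14900000 / (1 + 3.71519·e^(−0.0274·6)) = 14900000 / (1 + 3.71519·0.848403)
= 14900000 / 4.15198 ≈ 3588652.1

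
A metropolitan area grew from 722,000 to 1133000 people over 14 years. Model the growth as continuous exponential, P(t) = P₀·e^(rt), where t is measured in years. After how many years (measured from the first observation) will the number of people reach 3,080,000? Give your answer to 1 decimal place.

t ≈ 45.1 years

r = ln(1133000/722000) / 14 ≈ 0.032186 per year
t = ln(3080000/722000) / r = 1.45066 / 0.032186 ≈ 45.072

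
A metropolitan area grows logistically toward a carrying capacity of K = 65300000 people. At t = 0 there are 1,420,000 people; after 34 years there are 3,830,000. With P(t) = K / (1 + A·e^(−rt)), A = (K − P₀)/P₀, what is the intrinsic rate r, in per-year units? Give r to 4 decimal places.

A = (65300000 − 1420000)/1420000 = 44.98592
3830000 = 65300000/(1 + 44.98592·e^(−r·34)) → e^(−34r) = (17.04961 − 1)/44.98592 = 0.35677
r = −ln(0.35677)/34 = 1.03067/34

r ≈ 0.0303 per year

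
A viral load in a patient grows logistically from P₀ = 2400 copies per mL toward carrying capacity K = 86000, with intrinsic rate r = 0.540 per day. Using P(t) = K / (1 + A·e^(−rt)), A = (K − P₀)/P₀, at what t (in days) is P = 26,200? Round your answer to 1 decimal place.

A = (86000 − 2400)/2400 = 34.83333
26200 = 86000/(1 + 34.83333·e^(−0.54t)) → 1 + 34.83333·e^(−0.54t) = 3.28244
e^(−0.54t) = 0.065525 → t = ln(15.26143)/0.54 = 2.72533/0.54

t ≈ 5.0 days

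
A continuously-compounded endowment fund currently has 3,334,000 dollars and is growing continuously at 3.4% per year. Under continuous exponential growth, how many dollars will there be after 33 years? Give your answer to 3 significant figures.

P(33) = 3334000 · e^(0.034·33) = 3334000 · e^(1.122)
= 3334000 · 3.07099 ≈ 10238680.81

≈ 10,200,000 dollars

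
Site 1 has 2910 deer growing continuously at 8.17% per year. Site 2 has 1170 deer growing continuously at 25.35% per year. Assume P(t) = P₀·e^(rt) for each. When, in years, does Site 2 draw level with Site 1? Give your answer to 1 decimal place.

2910·e^(0.0817t) = 1170·e^(0.2535t)
2910/1170 = e^((0.2535 − 0.0817)t) → ln(2.48718) = 0.1718·t
t = 0.91115 / 0.1718

t ≈ 5.3 years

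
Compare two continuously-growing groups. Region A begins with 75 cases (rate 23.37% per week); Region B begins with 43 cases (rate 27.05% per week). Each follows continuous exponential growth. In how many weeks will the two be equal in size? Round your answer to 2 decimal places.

75·e^(0.2337t) = 43·e^(0.2705t)
75/43 = e^((0.2705 − 0.2337)t) → ln(1.74419) = 0.0368·t
t = 0.55629 / 0.0368

t ≈ 15.12 weeks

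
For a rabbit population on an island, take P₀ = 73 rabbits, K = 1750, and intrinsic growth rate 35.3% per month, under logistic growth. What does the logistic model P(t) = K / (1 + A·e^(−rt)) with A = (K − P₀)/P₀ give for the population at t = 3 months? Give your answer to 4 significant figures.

A = (1750 − 73)/73 = 22.9726
P(3) = 1750 / (1 + 22.9726·e^(−0.353·3)) = 1750 / (1 + 22.9726·0.346802)
= 1750 / 8.96695 ≈ 195.16

≈ 195.2 rabbits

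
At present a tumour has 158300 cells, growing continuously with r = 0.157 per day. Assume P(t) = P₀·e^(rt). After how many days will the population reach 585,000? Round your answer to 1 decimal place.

585000 = 158300 · e^(0.157·t)
t = ln(585000/158300) / 0.157 = ln(3.69551) / 0.157 = 1.30712 / 0.157

t ≈ 8.3 days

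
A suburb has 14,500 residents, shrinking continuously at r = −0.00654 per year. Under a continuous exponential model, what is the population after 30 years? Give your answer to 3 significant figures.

P(30) = 14500 · e^(-0.00654·30) = 14500 · e^(-0.1962)
= 14500 · 0.82185 ≈ 11916.79

≈ 11,900 residents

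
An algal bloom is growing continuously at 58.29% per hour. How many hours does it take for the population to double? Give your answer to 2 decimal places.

doubling time ≈ 1.19 hours

doubling time = ln(2) / |r| = 0.69315 / 0.5829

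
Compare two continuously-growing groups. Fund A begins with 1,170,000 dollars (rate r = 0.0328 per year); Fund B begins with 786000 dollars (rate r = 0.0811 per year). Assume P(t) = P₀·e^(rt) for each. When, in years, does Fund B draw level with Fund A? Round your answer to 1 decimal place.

1170000·e^(0.0328t) = 786000·e^(0.0811t)
1170000/786000 = e^((0.0811 − 0.0328)t) → ln(1.48855) = 0.0483·t
t = 0.3978 / 0.0483

t ≈ 8.2 years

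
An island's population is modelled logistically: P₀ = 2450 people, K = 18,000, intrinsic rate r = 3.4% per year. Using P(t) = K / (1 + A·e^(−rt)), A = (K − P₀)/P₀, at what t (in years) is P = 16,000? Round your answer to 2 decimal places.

A = (18000 − 2450)/2450 = 6.34694
16000 = 18000/(1 + 6.34694·e^(−0.034t)) → 1 + 6.34694·e^(−0.034t) = 1.125
e^(−0.034t) = 0.019695 → t = ln(50.77551)/0.034 = 3.92741/0.034

t ≈ 115.51 years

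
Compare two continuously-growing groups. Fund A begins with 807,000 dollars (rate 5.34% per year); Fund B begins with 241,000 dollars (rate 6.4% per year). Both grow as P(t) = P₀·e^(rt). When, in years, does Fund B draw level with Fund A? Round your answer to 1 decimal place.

807000·e^(0.0534t) = 241000·e^(0.064t)
807000/241000 = e^((0.064 − 0.0534)t) → ln(3.34855) = 0.0106·t
t = 1.20853 / 0.0106

t ≈ 114.0 years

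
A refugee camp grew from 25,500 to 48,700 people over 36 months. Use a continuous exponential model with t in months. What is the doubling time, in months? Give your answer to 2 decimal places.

r = ln(48700/25500) / 36 = ln(1.9098) / 36 ≈ 0.017972 per month
doubling time = ln 2 / |r| = 0.69315 / 0.017972

doubling time ≈ 38.57 months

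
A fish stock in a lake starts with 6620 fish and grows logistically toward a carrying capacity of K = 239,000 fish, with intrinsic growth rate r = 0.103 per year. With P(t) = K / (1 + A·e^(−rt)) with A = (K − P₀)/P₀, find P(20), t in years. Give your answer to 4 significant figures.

A = (239000 − 6620)/6620 = 35.10272
P(20) = 239000 / (1 + 35.10272·e^(−0.103·20)) = 239000 / (1 + 35.10272·0.127454)
= 239000 / 5.47398 ≈ 43661.1

≈ 43,660 fish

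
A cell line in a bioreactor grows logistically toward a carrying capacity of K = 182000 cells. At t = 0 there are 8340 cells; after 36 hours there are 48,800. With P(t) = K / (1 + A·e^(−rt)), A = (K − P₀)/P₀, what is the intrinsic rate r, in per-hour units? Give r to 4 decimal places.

r ≈ 0.0564 per hour

A = (182000 − 8340)/8340 = 20.82254
48800 = 182000/(1 + 20.82254·e^(−r·36)) → e^(−36r) = (3.72951 − 1)/20.82254 = 0.131084
r = −ln(0.131084)/36 = 2.03191/36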